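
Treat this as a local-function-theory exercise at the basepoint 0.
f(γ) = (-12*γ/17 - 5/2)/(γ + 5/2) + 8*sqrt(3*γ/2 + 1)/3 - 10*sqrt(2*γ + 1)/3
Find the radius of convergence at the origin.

Denominator factor (γ + 5/2): pole of order 1 at -5/2, modulus 5/2.
Branch term (-10/3)*sqrt(1 - γ/(-1/2)): its argument vanishes at γ = -1/2, a square-root branch point, modulus 1/2.
Branch term (8/3)*sqrt(1 - γ/(-2/3)): its argument vanishes at γ = -2/3, a square-root branch point, modulus 2/3.
The radius of convergence is the smallest modulus among the singular points: 1/2.

The radius of convergence is 1/2.


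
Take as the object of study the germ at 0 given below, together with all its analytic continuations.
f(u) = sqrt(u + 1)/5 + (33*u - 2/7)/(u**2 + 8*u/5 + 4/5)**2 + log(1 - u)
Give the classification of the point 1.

The term (1)*log(1 - u/(1)) has argument 1 - 1/(1) = 0 at 1: a logarithmic (infinitely-sheeted) branch point; the remaining terms are analytic or single-valued there.

The point is a logarithmic branch point.


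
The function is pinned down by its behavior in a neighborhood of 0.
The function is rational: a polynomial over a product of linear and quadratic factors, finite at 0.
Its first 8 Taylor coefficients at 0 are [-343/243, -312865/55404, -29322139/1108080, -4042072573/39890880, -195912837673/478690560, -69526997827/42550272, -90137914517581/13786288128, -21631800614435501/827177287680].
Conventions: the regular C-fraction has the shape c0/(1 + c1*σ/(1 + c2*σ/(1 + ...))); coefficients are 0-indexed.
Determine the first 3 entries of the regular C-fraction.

Taylor coefficients (read off): a_0 = -343/243, a_1 = -312865/55404, a_2 = -29322139/1108080.
c0 = a_0 = -343/243. Peel one level at a time: if S = 1 + c*σ/S' with S'(0) = 1, then c is the σ-coefficient of S and S' = c*σ/(S - 1).
S_1 = c0/f = 1 + (-6385/1596)*σ + (-2182804/796005)*σ^2 + ...; c1 = -6385/1596.
S_2 = c1*σ/(S_1 - 1) = 1 + (-8731216/12738075)*σ + ...; c2 = -8731216/12738075.

The regular C-fraction coefficients are [-343/243, -6385/1596, -8731216/12738075].


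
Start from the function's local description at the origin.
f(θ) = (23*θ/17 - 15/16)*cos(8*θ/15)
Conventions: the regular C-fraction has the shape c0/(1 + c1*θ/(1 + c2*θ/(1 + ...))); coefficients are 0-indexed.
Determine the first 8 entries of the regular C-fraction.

The regular C-fraction coefficients are [-15/16, 368/255, -3014/1955, 34/345, 3128/40689, 4725304/3458565, -5441939014/3765476625, 153714/73832875].

Taylor coefficients (expand at 0): a_0 = -15/16, a_1 = 23/17, a_2 = 2/15, a_3 = -736/3825, a_4 = -32/10125, a_5 = 11776/2581875, a_6 = 1024/34171875, a_7 = -376832/8713828125.
c0 = a_0 = -15/16. Peel one level at a time: if S = 1 + c*θ/S' with S'(0) = 1, then c is the θ-coefficient of S and S' = c*θ/(S - 1).
S_1 = c0/f = 1 + (368/255)*θ + (48224/21675)*θ^2 + ...; c1 = 368/255.
S_2 = c1*θ/(S_1 - 1) = 1 + (-3014/1955)*θ + (6028/39675)*θ^2 + ...; c2 = -3014/1955.
S_3 = c2*θ/(S_2 - 1) = 1 + (34/345)*θ + (-4624/610335)*θ^2 + ...; c3 = 34/345.
S_4 = c3*θ/(S_3 - 1) = 1 + (3128/40689)*θ + (-869455936/8277973605)*θ^2 + ...; c4 = 3128/40689.
S_5 = c4*θ/(S_4 - 1) = 1 + (4725304/3458565)*θ + (43535512112/22048351875)*θ^2 + ...; c5 = 4725304/3458565.
S_6 = c5*θ/(S_5 - 1) = 1 + (-5441939014/3765476625)*θ + (16402004188196/5451293430765625)*θ^2 + ...; c6 = -5441939014/3765476625.
S_7 = c6*θ/(S_6 - 1) = 1 + (153714/73832875)*θ + ...; c7 = 153714/73832875.


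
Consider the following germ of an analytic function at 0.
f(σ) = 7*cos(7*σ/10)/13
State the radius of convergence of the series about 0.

The radius of convergence is infinite.

The factor cos(7*σ/10) is entire and contributes no finite singular point.
The polynomial part has no poles.
No finite singular points: the Taylor series at 0 converges everywhere.


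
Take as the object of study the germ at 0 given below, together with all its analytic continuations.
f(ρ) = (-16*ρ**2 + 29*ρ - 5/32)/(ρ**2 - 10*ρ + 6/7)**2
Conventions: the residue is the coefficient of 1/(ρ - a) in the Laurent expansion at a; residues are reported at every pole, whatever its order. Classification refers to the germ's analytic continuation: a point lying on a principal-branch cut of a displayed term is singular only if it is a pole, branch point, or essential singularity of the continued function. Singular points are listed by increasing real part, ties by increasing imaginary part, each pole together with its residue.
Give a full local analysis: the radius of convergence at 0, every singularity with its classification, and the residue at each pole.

Radius of convergence at 0: 5 - (13/7)*sqrt(7).
At 5 - (13/7)*sqrt(7): a pole of order 2; residue (29373/281216)*sqrt(7).
At 5 + (13/7)*sqrt(7): a pole of order 2; residue -(29373/281216)*sqrt(7).


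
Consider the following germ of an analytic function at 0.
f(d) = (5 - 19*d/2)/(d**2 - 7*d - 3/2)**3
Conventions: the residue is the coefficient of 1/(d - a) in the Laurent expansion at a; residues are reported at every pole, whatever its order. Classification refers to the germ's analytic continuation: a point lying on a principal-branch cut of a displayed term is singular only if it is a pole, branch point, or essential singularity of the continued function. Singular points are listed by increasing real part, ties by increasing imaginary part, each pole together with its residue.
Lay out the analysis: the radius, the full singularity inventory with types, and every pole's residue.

Radius of convergence at 0: -7/2 + (1/2)*sqrt(55).
At 7/2 - (1/2)*sqrt(55): a pole of order 3; residue (339/332750)*sqrt(55).
At 7/2 + (1/2)*sqrt(55): a pole of order 3; residue -(339/332750)*sqrt(55).

Denominator factor (d**2 - 7*d - 3/2)^3: discriminant 55, real irrational roots 7/2 + (1/2)*sqrt(55) and 7/2 - (1/2)*sqrt(55); poles of order 3, moduli 7/2 + (1/2)*sqrt(55) and -7/2 + (1/2)*sqrt(55).
The radius of convergence is the smallest modulus among the singular points: -7/2 + (1/2)*sqrt(55).
The factor d**2 - 7*d - 3/2 splits as (d - a)(d - a') with a = 7/2 - (1/2)*sqrt(55), a' = 7/2 + (1/2)*sqrt(55). At the order-3 pole a set g(d) = (d - a)^3*f(d) = [5 - 19*d/2] / (d - a')^3.
Order-3 pole: residue = g''(a)/2; g''(7/2 - (1/2)*sqrt(55)) = (339/166375)*sqrt(55), so the residue is (339/332750)*sqrt(55).
The factor d**2 - 7*d - 3/2 splits as (d - a)(d - a') with a = 7/2 + (1/2)*sqrt(55), a' = 7/2 - (1/2)*sqrt(55). At the order-3 pole a set g(d) = (d - a)^3*f(d) = [5 - 19*d/2] / (d - a')^3.
Order-3 pole: residue = g''(a)/2; g''(7/2 + (1/2)*sqrt(55)) = -(339/166375)*sqrt(55), so the residue is -(339/332750)*sqrt(55).
List the singular points by increasing real part (a conjugate pair: the negative imaginary part first).


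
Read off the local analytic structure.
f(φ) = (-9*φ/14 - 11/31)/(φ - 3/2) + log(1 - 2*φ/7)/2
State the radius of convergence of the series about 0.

The radius of convergence is 3/2.

Denominator factor (φ - 3/2): pole of order 1 at 3/2, modulus 3/2.
Branch term (1/2)*log(1 - φ/(7/2)): its argument vanishes at φ = 7/2, a logarithmic branch point, modulus 7/2.
The radius of convergence is the smallest modulus among the singular points: 3/2.


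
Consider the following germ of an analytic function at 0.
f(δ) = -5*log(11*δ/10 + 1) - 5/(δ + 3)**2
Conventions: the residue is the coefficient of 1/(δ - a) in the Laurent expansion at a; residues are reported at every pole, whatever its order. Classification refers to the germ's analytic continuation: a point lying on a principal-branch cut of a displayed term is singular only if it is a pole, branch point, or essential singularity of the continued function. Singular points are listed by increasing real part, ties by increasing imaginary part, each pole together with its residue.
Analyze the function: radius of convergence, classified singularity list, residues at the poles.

Denominator factor (δ + 3)^2: pole of order 2 at -3, modulus 3.
Branch term (-5)*log(1 - δ/(-10/11)): its argument vanishes at δ = -10/11, a logarithmic branch point, modulus 10/11.
The radius of convergence is the smallest modulus among the singular points: 10/11.
The branch term is analytic at -3 and contributes nothing to the residue; only the rational part matters.
At the order-2 pole -3 set g(δ) = (δ - (-3))^2*(rational part) = -5.
Order-2 pole: residue = g'(a); g'(-3) = 0, so the residue is 0.
List the singular points by increasing real part (a conjugate pair: the negative imaginary part first).

Radius of convergence at 0: 10/11.
At -3: a pole of order 2; residue 0.
At -10/11: a logarithmic branch point.


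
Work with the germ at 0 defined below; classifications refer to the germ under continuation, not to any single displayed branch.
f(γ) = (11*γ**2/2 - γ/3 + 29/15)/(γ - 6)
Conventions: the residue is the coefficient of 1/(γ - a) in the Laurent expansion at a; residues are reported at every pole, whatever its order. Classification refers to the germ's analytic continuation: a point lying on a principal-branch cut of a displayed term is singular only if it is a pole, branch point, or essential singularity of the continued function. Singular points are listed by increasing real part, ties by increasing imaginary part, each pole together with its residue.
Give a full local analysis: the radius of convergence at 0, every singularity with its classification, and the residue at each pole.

Denominator factor (γ - 6): pole of order 1 at 6, modulus 6.
The radius of convergence is the smallest modulus among the singular points: 6.
At the order-1 pole 6 set g(γ) = (γ - (6))*f(γ) = 11*γ**2/2 - γ/3 + 29/15.
Simple pole: residue = g(a) at a = 6, which is 2969/15.

Radius of convergence at 0: 6.
At 6: a pole of order 1; residue 2969/15.


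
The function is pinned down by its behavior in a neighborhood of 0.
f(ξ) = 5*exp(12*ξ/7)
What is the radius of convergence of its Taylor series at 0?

The radius of convergence is infinite.

The factor exp(12*ξ/7) is entire and contributes no finite singular point.
The polynomial part has no poles.
No finite singular points: the Taylor series at 0 converges everywhere.


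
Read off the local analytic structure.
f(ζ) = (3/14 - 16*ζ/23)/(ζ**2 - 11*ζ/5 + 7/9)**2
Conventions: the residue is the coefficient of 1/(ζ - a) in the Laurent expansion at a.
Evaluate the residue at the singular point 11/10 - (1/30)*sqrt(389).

The factor ζ**2 - 11*ζ/5 + 7/9 splits as (ζ - a)(ζ - a') with a = 11/10 - (1/30)*sqrt(389), a' = 11/10 + (1/30)*sqrt(389). At the order-2 pole a set g(ζ) = (ζ - a)^2*f(ζ) = [3/14 - 16*ζ/23] / (ζ - a')^2.
Order-2 pole: residue = g'(a); g'(11/10 - (1/30)*sqrt(389)) = -(598725/24362681)*sqrt(389), so the residue is -(598725/24362681)*sqrt(389).

The residue is -(598725/24362681)*sqrt(389).


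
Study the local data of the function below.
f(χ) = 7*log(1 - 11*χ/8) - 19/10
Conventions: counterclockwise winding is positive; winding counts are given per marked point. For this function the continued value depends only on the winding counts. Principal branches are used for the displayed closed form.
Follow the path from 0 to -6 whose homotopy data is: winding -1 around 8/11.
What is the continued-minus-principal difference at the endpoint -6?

The rational part is single-valued and drops out of the difference; each branch term changes only by its own monodromy.
(7)*log(1 - χ/(8/11)): each positive loop around 8/11 adds 2*pi*i to the log, so winding -1 contributes (7)*(-1)*2*pi*i = -(14)*pi*i.
Summing the contributions at χ = -6 gives -(14)*pi*i.

Continued minus principal equals -(14)*pi*i.


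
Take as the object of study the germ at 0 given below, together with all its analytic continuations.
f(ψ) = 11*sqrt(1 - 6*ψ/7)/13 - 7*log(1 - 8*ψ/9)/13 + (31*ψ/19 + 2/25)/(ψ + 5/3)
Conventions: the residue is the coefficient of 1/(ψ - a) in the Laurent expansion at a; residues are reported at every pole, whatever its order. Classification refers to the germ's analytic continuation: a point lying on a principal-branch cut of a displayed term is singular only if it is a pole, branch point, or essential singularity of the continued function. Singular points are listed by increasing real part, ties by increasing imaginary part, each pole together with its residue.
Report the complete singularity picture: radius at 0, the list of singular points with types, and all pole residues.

Radius of convergence at 0: 9/8.
At -5/3: a pole of order 1; residue -3761/1425.
At 9/8: a logarithmic branch point.
At 7/6: an algebraic (square-root) branch point.

Denominator factor (ψ + 5/3): pole of order 1 at -5/3, modulus 5/3.
Branch term (-7/13)*log(1 - ψ/(9/8)): its argument vanishes at ψ = 9/8, a logarithmic branch point, modulus 9/8.
Branch term (11/13)*sqrt(1 - ψ/(7/6)): its argument vanishes at ψ = 7/6, a square-root branch point, modulus 7/6.
The radius of convergence is the smallest modulus among the singular points: 9/8.
The branch terms are analytic at -5/3 and contribute nothing to the residue; only the rational part matters.
At the order-1 pole -5/3 set g(ψ) = (ψ - (-5/3))*(rational part) = 31*ψ/19 + 2/25.
Simple pole: residue = g(a) at a = -5/3, which is -3761/1425.
List the singular points by increasing real part (a conjugate pair: the negative imaginary part first).


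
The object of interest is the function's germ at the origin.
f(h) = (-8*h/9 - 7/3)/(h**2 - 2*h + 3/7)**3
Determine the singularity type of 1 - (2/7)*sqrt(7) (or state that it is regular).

The point is a pole of order 3.

The denominator factor h**2 - 2*h + 3/7 vanishes at 1 - (2/7)*sqrt(7) and appears to the power 3; the numerator there equals -29/9 + (16/63)*sqrt(7), nonzero, and no other factor vanishes.
Hence a pole whose order is the multiplicity, 3.


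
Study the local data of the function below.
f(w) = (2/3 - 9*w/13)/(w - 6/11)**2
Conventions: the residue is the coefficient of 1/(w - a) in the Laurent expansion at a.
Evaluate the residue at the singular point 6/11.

At the order-2 pole 6/11 set g(w) = (w - (6/11))^2*f(w) = 2/3 - 9*w/13.
Order-2 pole: residue = g'(a); g'(6/11) = -9/13, so the residue is -9/13.

The residue is -9/13.


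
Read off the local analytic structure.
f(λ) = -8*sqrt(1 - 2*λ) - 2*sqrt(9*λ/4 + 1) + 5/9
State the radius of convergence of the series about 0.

Branch term (-8)*sqrt(1 - λ/(1/2)): its argument vanishes at λ = 1/2, a square-root branch point, modulus 1/2.
Branch term (-2)*sqrt(1 - λ/(-4/9)): its argument vanishes at λ = -4/9, a square-root branch point, modulus 4/9.
The radius of convergence is the smallest modulus among the singular points: 4/9.

The radius of convergence is 4/9.


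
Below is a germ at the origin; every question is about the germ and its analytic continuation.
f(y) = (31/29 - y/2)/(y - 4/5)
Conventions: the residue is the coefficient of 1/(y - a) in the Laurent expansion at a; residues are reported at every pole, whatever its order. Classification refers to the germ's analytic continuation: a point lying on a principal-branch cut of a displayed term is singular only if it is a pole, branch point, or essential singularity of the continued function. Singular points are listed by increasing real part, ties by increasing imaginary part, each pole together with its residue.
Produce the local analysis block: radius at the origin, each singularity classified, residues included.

Denominator factor (y - 4/5): pole of order 1 at 4/5, modulus 4/5.
The radius of convergence is the smallest modulus among the singular points: 4/5.
At the order-1 pole 4/5 set g(y) = (y - (4/5))*f(y) = 31/29 - y/2.
Simple pole: residue = g(a) at a = 4/5, which is 97/145.

Radius of convergence at 0: 4/5.
At 4/5: a pole of order 1; residue 97/145.


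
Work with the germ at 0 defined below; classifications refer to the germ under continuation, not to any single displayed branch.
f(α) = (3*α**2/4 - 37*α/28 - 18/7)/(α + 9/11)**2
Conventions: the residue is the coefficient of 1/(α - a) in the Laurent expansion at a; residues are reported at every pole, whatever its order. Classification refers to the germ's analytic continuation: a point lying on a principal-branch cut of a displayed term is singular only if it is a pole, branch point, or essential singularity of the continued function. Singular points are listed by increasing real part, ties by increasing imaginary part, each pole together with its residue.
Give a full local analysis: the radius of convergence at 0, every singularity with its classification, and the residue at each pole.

Radius of convergence at 0: 9/11.
At -9/11: a pole of order 2; residue -785/308.

Denominator factor (α + 9/11)^2: pole of order 2 at -9/11, modulus 9/11.
The radius of convergence is the smallest modulus among the singular points: 9/11.
At the order-2 pole -9/11 set g(α) = (α - (-9/11))^2*f(α) = 3*α**2/4 - 37*α/28 - 18/7.
Order-2 pole: residue = g'(a); g'(-9/11) = -785/308, so the residue is -785/308.


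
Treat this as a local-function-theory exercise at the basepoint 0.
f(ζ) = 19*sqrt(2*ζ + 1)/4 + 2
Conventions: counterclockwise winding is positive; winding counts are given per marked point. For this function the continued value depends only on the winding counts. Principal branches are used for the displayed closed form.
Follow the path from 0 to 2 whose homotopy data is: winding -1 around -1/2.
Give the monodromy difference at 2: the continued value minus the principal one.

Continued minus principal equals -(19/2)*sqrt(5).

The rational part is single-valued and drops out of the difference; each branch term changes only by its own monodromy.
(19/4)*sqrt(1 - ζ/(-1/2)): winding -1 is odd, the square root flips sign, contributing -2*(19/4)*sqrt(1 - (2)/(-1/2)) = -2*(19/4)*sqrt(5) = -(19/2)*sqrt(5).
Summing the contributions at ζ = 2 gives -(19/2)*sqrt(5).


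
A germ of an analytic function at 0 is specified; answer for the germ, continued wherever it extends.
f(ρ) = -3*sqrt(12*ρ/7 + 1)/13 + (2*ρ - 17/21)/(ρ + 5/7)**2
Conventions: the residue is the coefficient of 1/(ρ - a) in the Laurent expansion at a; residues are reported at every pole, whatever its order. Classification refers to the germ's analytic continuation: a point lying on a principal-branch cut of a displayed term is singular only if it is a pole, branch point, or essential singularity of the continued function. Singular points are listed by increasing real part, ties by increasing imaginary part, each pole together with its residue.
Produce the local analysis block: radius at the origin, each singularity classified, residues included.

Denominator factor (ρ + 5/7)^2: pole of order 2 at -5/7, modulus 5/7.
Branch term (-3/13)*sqrt(1 - ρ/(-7/12)): its argument vanishes at ρ = -7/12, a square-root branch point, modulus 7/12.
The radius of convergence is the smallest modulus among the singular points: 7/12.
The branch term is analytic at -5/7 and contributes nothing to the residue; only the rational part matters.
At the order-2 pole -5/7 set g(ρ) = (ρ - (-5/7))^2*(rational part) = 2*ρ - 17/21.
Order-2 pole: residue = g'(a); g'(-5/7) = 2, so the residue is 2.
List the singular points by increasing real part (a conjugate pair: the negative imaginary part first).

Radius of convergence at 0: 7/12.
At -5/7: a pole of order 2; residue 2.
At -7/12: an algebraic (square-root) branch point.


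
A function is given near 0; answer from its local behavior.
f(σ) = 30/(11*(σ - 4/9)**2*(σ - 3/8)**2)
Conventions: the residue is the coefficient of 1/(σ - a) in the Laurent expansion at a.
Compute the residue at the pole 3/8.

At the order-2 pole 3/8 set g(σ) = (σ - (3/8))^2*f(σ) = 30/(11*(σ - 4/9)**2).
Order-2 pole: residue = g'(a); g'(3/8) = 4478976/275, so the residue is 4478976/275.

The residue is 4478976/275.


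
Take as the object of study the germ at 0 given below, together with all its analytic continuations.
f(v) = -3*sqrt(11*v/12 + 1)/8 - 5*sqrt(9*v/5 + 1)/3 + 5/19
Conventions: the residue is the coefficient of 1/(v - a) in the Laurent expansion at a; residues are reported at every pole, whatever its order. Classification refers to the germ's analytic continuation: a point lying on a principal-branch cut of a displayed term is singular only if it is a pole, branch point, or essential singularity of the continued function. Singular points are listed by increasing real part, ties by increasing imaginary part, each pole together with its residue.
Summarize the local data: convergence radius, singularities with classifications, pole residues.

Branch term (-3/8)*sqrt(1 - v/(-12/11)): its argument vanishes at v = -12/11, a square-root branch point, modulus 12/11.
Branch term (-5/3)*sqrt(1 - v/(-5/9)): its argument vanishes at v = -5/9, a square-root branch point, modulus 5/9.
The radius of convergence is the smallest modulus among the singular points: 5/9.
List the singular points by increasing real part (a conjugate pair: the negative imaginary part first).

Radius of convergence at 0: 5/9.
At -12/11: an algebraic (square-root) branch point.
At -5/9: an algebraic (square-root) branch point.


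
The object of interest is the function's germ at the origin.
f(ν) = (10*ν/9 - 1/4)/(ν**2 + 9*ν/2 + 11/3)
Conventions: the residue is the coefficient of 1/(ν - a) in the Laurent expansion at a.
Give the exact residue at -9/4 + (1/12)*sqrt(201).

The factor ν**2 + 9*ν/2 + 11/3 splits as (ν - a)(ν - a') with a = -9/4 + (1/12)*sqrt(201), a' = -9/4 - (1/12)*sqrt(201). At the order-1 pole a set g(ν) = (ν - a)*f(ν) = [10*ν/9 - 1/4] / (ν - a').
Simple pole: residue = g(a) at a = -9/4 + (1/12)*sqrt(201), which is 5/9 - (11/134)*sqrt(201).

The residue is 5/9 - (11/134)*sqrt(201).


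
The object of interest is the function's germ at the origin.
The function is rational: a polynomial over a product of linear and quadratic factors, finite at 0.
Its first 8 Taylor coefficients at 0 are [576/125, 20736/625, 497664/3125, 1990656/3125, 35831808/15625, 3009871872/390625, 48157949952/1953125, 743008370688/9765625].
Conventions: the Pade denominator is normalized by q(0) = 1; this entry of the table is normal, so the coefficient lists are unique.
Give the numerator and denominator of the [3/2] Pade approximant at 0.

The Pade approximant has numerator coefficients [576/125, 20736/3125, 124416/15625, 497664/78125]; denominator coefficients [1, -144/25, 216/25].

Taylor coefficients needed (read off): a_0 = 576/125, a_1 = 20736/625, a_2 = 497664/3125, a_3 = 1990656/3125, a_4 = 35831808/15625, a_5 = 3009871872/390625.
Write the denominator as Q(α) = 1 + q1*α + q2*α^2. Requiring Q*f - P = O(α^6) with deg P <= 3 kills the coefficients of α^4..α^5 in Q*f:
  α^4: a_4 + q1*a_3 + q2*a_2 = 0, i.e. 35831808/15625 + (1990656/3125)*q1 + (497664/3125)*q2 = 0.
  α^5: a_5 + q1*a_4 + q2*a_3 = 0, i.e. 3009871872/390625 + (35831808/15625)*q1 + (1990656/3125)*q2 = 0.
Solving this linear system: q1 = -144/25, q2 = 216/25.
The numerator is Q*f truncated at degree 3: P0 = a_0 = 576/125; P1 = a_1 + q1*a_0 = 20736/3125; P2 = a_2 + q1*a_1 + q2*a_0 = 124416/15625; P3 = a_3 + q1*a_2 + q2*a_1 = 497664/78125.


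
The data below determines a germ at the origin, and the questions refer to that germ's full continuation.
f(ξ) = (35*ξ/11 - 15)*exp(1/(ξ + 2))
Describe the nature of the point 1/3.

There is no denominator, hence no pole anywhere.
The essential point of exp(1/(ξ - (-2))) is -2, not 1/3.
So the germ continues analytically to 1/3.

The point is a regular point.


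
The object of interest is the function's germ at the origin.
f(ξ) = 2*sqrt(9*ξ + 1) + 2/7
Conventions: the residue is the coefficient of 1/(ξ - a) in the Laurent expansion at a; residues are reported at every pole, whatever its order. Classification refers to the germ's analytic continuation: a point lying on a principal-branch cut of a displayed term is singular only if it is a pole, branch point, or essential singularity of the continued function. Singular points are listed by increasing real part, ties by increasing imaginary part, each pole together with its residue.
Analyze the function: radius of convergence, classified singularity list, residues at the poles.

Branch term (2)*sqrt(1 - ξ/(-1/9)): its argument vanishes at ξ = -1/9, a square-root branch point, modulus 1/9.
The radius of convergence is the smallest modulus among the singular points: 1/9.

Radius of convergence at 0: 1/9.
At -1/9: an algebraic (square-root) branch point.


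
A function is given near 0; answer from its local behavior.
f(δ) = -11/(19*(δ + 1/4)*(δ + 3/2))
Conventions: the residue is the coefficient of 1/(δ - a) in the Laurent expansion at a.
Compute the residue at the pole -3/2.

At the order-1 pole -3/2 set g(δ) = (δ - (-3/2))*f(δ) = -11/(19*(δ + 1/4)).
Simple pole: residue = g(a) at a = -3/2, which is 44/95.

The residue is 44/95.


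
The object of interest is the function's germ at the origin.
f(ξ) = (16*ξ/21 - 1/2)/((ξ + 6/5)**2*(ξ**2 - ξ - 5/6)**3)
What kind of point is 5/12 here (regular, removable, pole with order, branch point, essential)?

Denominator factors: ξ**2 - ξ - 5/6 = -155/144 at ξ = 5/12; ξ + 6/5 = 97/60 at ξ = 5/12 — none vanishes.
So the germ continues analytically to 5/12.

The point is a regular point.


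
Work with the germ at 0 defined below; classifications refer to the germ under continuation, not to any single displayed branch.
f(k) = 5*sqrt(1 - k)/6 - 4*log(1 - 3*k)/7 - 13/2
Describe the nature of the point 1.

The point is an algebraic (square-root) branch point.

The term (5/6)*sqrt(1 - k/(1)) has argument 1 - 1/(1) = 0 at 1: a square-root (algebraic, two-sheeted) branch point; the remaining terms are analytic or single-valued there.


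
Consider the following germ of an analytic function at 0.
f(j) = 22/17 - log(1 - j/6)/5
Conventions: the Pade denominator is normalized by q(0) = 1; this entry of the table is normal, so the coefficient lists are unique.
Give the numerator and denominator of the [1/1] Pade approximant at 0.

Taylor coefficients needed (expand at 0): a_0 = 22/17, a_1 = 1/30, a_2 = 1/360.
Write the denominator as Q(j) = 1 + q1*j. Requiring Q*f - P = O(j^3) with deg P <= 1 kills the coefficients of j^2..j^2 in Q*f:
  j^2: a_2 + q1*a_1 = 0, i.e. 1/360 + (1/30)*q1 = 0.
Solving this linear system: q1 = -1/12.
The numerator is Q*f truncated at degree 1: P0 = a_0 = 22/17; P1 = a_1 + q1*a_0 = -19/255.

The Pade approximant has numerator coefficients [22/17, -19/255]; denominator coefficients [1, -1/12].


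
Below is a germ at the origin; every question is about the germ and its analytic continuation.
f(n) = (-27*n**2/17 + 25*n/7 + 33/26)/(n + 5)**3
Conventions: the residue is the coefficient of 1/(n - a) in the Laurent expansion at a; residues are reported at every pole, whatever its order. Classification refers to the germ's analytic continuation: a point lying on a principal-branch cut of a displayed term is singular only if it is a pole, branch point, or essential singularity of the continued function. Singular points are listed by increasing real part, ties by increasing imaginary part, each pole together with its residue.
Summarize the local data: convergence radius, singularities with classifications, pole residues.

Radius of convergence at 0: 5.
At -5: a pole of order 3; residue -27/17.

Denominator factor (n + 5)^3: pole of order 3 at -5, modulus 5.
The radius of convergence is the smallest modulus among the singular points: 5.
At the order-3 pole -5 set g(n) = (n - (-5))^3*f(n) = -27*n**2/17 + 25*n/7 + 33/26.
Order-3 pole: residue = g''(a)/2; g''(-5) = -54/17, so the residue is -27/17.


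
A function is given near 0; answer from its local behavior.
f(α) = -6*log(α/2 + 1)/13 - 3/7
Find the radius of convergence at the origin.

The radius of convergence is 2.

Branch term (-6/13)*log(1 - α/(-2)): its argument vanishes at α = -2, a logarithmic branch point, modulus 2.
The radius of convergence is the smallest modulus among the singular points: 2.


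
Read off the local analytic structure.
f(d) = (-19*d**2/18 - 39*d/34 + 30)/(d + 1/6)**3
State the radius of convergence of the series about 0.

The radius of convergence is 1/6.

Denominator factor (d + 1/6)^3: pole of order 3 at -1/6, modulus 1/6.
The radius of convergence is the smallest modulus among the singular points: 1/6.


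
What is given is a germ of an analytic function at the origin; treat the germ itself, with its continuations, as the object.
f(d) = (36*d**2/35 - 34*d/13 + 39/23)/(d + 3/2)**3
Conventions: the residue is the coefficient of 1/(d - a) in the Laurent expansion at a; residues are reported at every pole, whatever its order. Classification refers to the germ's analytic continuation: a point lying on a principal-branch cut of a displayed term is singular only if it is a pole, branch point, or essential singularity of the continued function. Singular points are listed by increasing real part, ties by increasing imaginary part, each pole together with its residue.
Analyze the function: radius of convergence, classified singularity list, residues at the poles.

Radius of convergence at 0: 3/2.
At -3/2: a pole of order 3; residue 36/35.

Denominator factor (d + 3/2)^3: pole of order 3 at -3/2, modulus 3/2.
The radius of convergence is the smallest modulus among the singular points: 3/2.
At the order-3 pole -3/2 set g(d) = (d - (-3/2))^3*f(d) = 36*d**2/35 - 34*d/13 + 39/23.
Order-3 pole: residue = g''(a)/2; g''(-3/2) = 72/35, so the residue is 36/35.


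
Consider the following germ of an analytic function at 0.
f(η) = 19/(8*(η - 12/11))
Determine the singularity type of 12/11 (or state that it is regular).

The denominator factor η - 12/11 vanishes at 12/11 and appears to the power 1; the numerator there equals 19/8, nonzero, and no other factor vanishes.
Hence a pole whose order is the multiplicity, 1.

The point is a pole of order 1.


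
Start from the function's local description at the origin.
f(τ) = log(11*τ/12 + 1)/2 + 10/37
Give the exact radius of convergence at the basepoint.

The radius of convergence is 12/11.

Branch term (1/2)*log(1 - τ/(-12/11)): its argument vanishes at τ = -12/11, a logarithmic branch point, modulus 12/11.
The radius of convergence is the smallest modulus among the singular points: 12/11.


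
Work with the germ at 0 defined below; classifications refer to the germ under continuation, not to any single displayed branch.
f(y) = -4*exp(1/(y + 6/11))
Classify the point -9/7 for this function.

There is no denominator, hence no pole anywhere.
The essential point of exp(1/(y - (-6/11))) is -6/11, not -9/7.
So the germ continues analytically to -9/7.

The point is a regular point.


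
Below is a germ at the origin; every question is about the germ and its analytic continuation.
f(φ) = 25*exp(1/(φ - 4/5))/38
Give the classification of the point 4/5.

The exponent 1/(φ - (4/5)) has a pole at 4/5, so exp(1/(φ - (4/5))) takes every nonzero value near it: an essential singularity (not a pole of any order).

The point is an essential singularity.


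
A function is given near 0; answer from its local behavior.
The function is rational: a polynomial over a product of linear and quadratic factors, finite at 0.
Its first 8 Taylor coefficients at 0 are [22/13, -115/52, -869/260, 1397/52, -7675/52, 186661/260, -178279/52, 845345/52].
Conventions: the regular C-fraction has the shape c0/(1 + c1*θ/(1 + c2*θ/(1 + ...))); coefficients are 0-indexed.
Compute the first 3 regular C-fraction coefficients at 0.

Taylor coefficients (read off): a_0 = 22/13, a_1 = -115/52, a_2 = -869/260.
c0 = a_0 = 22/13. Peel one level at a time: if S = 1 + c*θ/S' with S'(0) = 1, then c is the θ-coefficient of S and S' = c*θ/(S - 1).
S_1 = c0/f = 1 + (115/88)*θ + (142597/38720)*θ^2 + ...; c1 = 115/88.
S_2 = c1*θ/(S_1 - 1) = 1 + (-142597/50600)*θ + ...; c2 = -142597/50600.

The regular C-fraction coefficients are [22/13, 115/88, -142597/50600].


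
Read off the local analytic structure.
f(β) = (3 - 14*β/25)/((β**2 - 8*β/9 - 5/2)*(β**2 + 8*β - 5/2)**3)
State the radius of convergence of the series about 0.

Denominator factor (β**2 + 8*β - 5/2)^3: discriminant 74, real irrational roots -4 + (1/2)*sqrt(74) and -4 - (1/2)*sqrt(74); poles of order 3, moduli -4 + (1/2)*sqrt(74) and 4 + (1/2)*sqrt(74).
Denominator factor (β**2 - 8*β/9 - 5/2): discriminant 874/81, real irrational roots 4/9 + (1/18)*sqrt(874) and 4/9 - (1/18)*sqrt(874); poles of order 1, moduli 4/9 + (1/18)*sqrt(874) and -4/9 + (1/18)*sqrt(874).
The radius of convergence is the smallest modulus among the singular points: -4 + (1/2)*sqrt(74).

The radius of convergence is -4 + (1/2)*sqrt(74).


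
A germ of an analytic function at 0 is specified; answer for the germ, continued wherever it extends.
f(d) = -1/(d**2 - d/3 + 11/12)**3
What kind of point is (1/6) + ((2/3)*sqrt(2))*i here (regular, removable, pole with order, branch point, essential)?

The denominator factor d**2 - d/3 + 11/12 vanishes at (1/6) + ((2/3)*sqrt(2))*i and appears to the power 3; the numerator there equals -1, nonzero, and no other factor vanishes.
Hence a pole whose order is the multiplicity, 3.

The point is a pole of order 3.


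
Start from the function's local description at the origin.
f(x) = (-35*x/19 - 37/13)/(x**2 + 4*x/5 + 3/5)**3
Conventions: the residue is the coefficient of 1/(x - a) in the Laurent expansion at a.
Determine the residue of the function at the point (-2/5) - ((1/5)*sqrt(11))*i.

The residue is -((4884375/5260112)*sqrt(11))*i.

The factor x**2 + 4*x/5 + 3/5 splits as (x - a)(x - a') with a = (-2/5) - ((1/5)*sqrt(11))*i, a' = (-2/5) + ((1/5)*sqrt(11))*i. At the order-3 pole a set g(x) = (x - a)^3*f(x) = [-35*x/19 - 37/13] / (x - a')^3.
Order-3 pole: residue = g''(a)/2; g''((-2/5) - ((1/5)*sqrt(11))*i) = -((4884375/2630056)*sqrt(11))*i, so the residue is -((4884375/5260112)*sqrt(11))*i.


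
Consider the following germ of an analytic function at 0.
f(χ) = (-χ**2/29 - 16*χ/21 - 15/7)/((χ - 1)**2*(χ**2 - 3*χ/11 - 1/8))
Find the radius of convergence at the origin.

Denominator factor (χ**2 - 3*χ/11 - 1/8): discriminant 139/242, real irrational roots 3/22 + (1/44)*sqrt(278) and 3/22 - (1/44)*sqrt(278); poles of order 1, moduli 3/22 + (1/44)*sqrt(278) and -3/22 + (1/44)*sqrt(278).
Denominator factor (χ - 1)^2: pole of order 2 at 1, modulus 1.
The radius of convergence is the smallest modulus among the singular points: -3/22 + (1/44)*sqrt(278).

The radius of convergence is -3/22 + (1/44)*sqrt(278).


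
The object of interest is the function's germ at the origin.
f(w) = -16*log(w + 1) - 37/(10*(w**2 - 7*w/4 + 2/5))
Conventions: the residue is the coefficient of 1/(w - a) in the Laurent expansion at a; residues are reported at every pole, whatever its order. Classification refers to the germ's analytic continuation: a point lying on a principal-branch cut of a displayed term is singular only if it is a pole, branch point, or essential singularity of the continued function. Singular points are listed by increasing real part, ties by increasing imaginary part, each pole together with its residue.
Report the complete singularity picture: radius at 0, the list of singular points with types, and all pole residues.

Radius of convergence at 0: 7/8 - (3/40)*sqrt(65).
At -1: a logarithmic branch point.
At 7/8 - (3/40)*sqrt(65): a pole of order 1; residue (74/195)*sqrt(65).
At 7/8 + (3/40)*sqrt(65): a pole of order 1; residue -(74/195)*sqrt(65).

Denominator factor (w**2 - 7*w/4 + 2/5): discriminant 117/80, real irrational roots 7/8 + (3/40)*sqrt(65) and 7/8 - (3/40)*sqrt(65); poles of order 1, moduli 7/8 + (3/40)*sqrt(65) and 7/8 - (3/40)*sqrt(65).
Branch term (-16)*log(1 - w/(-1)): its argument vanishes at w = -1, a logarithmic branch point, modulus 1.
The radius of convergence is the smallest modulus among the singular points: 7/8 - (3/40)*sqrt(65).
The branch term is analytic at 7/8 - (3/40)*sqrt(65) and contributes nothing to the residue; only the rational part matters.
The factor w**2 - 7*w/4 + 2/5 splits as (w - a)(w - a') with a = 7/8 - (3/40)*sqrt(65), a' = 7/8 + (3/40)*sqrt(65). At the order-1 pole a set g(w) = (w - a)*(rational part) = [-37/10] / (w - a').
Simple pole: residue = g(a) at a = 7/8 - (3/40)*sqrt(65), which is (74/195)*sqrt(65).
The branch term is analytic at 7/8 + (3/40)*sqrt(65) and contributes nothing to the residue; only the rational part matters.
The factor w**2 - 7*w/4 + 2/5 splits as (w - a)(w - a') with a = 7/8 + (3/40)*sqrt(65), a' = 7/8 - (3/40)*sqrt(65). At the order-1 pole a set g(w) = (w - a)*(rational part) = [-37/10] / (w - a').
Simple pole: residue = g(a) at a = 7/8 + (3/40)*sqrt(65), which is -(74/195)*sqrt(65).
List the singular points by increasing real part (a conjugate pair: the negative imaginary part first).


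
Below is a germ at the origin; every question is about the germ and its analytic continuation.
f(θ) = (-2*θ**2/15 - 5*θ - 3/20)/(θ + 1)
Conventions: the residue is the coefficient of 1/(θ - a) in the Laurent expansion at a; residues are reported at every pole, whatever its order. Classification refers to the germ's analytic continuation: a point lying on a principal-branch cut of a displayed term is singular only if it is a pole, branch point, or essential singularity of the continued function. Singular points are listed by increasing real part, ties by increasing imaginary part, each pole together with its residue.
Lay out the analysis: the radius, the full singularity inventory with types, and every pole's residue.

Radius of convergence at 0: 1.
At -1: a pole of order 1; residue 283/60.

Denominator factor (θ + 1): pole of order 1 at -1, modulus 1.
The radius of convergence is the smallest modulus among the singular points: 1.
At the order-1 pole -1 set g(θ) = (θ - (-1))*f(θ) = -2*θ**2/15 - 5*θ - 3/20.
Simple pole: residue = g(a) at a = -1, which is 283/60.


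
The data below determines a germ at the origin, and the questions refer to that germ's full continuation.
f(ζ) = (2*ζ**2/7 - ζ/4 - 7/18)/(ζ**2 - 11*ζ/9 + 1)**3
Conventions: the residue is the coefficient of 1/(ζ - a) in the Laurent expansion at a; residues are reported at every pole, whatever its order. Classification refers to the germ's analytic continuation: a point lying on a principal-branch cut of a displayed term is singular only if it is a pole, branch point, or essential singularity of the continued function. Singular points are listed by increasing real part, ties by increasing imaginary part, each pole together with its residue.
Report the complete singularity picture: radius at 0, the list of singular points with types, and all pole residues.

Radius of convergence at 0: 1.
At (11/18) - ((1/18)*sqrt(203))*i: a pole of order 3; residue -((3723003/234231956)*sqrt(203))*i.
At (11/18) + ((1/18)*sqrt(203))*i: a pole of order 3; residue ((3723003/234231956)*sqrt(203))*i.


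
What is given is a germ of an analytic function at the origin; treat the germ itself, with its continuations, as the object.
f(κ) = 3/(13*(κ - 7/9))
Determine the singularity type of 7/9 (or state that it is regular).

The denominator factor κ - 7/9 vanishes at 7/9 and appears to the power 1; the numerator there equals 3/13, nonzero, and no other factor vanishes.
Hence a pole whose order is the multiplicity, 1.

The point is a pole of order 1.


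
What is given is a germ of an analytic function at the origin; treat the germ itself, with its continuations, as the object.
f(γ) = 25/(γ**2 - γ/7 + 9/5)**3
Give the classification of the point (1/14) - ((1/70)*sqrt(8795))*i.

The point is a pole of order 3.

The denominator factor γ**2 - γ/7 + 9/5 vanishes at (1/14) - ((1/70)*sqrt(8795))*i and appears to the power 3; the numerator there equals 25, nonzero, and no other factor vanishes.
Hence a pole whose order is the multiplicity, 3.


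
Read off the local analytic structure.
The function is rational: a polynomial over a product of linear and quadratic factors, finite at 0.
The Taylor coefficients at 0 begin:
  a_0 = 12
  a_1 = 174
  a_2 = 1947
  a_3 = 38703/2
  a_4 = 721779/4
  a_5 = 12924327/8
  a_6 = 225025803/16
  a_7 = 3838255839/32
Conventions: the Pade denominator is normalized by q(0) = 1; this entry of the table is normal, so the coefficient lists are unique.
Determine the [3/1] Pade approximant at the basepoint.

Taylor coefficients needed (read off): a_0 = 12, a_1 = 174, a_2 = 1947, a_3 = 38703/2, a_4 = 721779/4.
Write the denominator as Q(ξ) = 1 + q1*ξ. Requiring Q*f - P = O(ξ^5) with deg P <= 3 kills the coefficients of ξ^4..ξ^4 in Q*f:
  ξ^4: a_4 + q1*a_3 = 0, i.e. 721779/4 + (38703/2)*q1 = 0.
Solving this linear system: q1 = -240593/25802.
The numerator is Q*f truncated at degree 3: P0 = a_0 = 12; P1 = a_1 + q1*a_0 = 801216/12901; P2 = a_2 + q1*a_1 = 4186656/12901; P3 = a_3 + q1*a_2 = 15436416/12901.

The Pade approximant has numerator coefficients [12, 801216/12901, 4186656/12901, 15436416/12901]; denominator coefficients [1, -240593/25802].
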